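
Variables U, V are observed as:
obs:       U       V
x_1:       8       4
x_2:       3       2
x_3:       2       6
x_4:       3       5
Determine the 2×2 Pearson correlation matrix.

Step 1 — column means:
  mean(U) = (8 + 3 + 2 + 3) / 4 = 16/4 = 4
  mean(V) = (4 + 2 + 6 + 5) / 4 = 17/4 = 4.25

Step 2 — sample variances and covariances s[i,j] = (1/(n-1)) · Σ_k (x_{k,i} - mean_i) · (x_{k,j} - mean_j), with n-1 = 3:
  s[U,U] = ((4)·(4) + (-1)·(-1) + (-2)·(-2) + (-1)·(-1)) / 3 = 22/3 = 7.3333
  s[U,V] = ((4)·(-0.25) + (-1)·(-2.25) + (-2)·(1.75) + (-1)·(0.75)) / 3 = -3/3 = -1
  s[V,V] = ((-0.25)·(-0.25) + (-2.25)·(-2.25) + (1.75)·(1.75) + (0.75)·(0.75)) / 3 = 8.75/3 = 2.9167
  Sample standard deviations s_i = √(s[i,i]):
  s(U) = √(7.3333) = 2.708
  s(V) = √(2.9167) = 1.7078

Step 3 — r_{ij} = s_{ij} / (s_i · s_j):
  r[U,U] = 1 (diagonal).
  r[U,V] = -1 / (2.708 · 1.7078) = -1 / 4.6248 = -0.2162
  r[V,V] = 1 (diagonal).

R is symmetric with unit diagonal. Assembling:

R = [[1, -0.2162],
 [-0.2162, 1]]


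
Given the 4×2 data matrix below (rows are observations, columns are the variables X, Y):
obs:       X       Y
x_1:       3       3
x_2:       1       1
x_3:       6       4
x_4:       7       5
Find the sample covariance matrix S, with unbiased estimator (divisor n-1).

Step 1 — column means:
  mean(X) = (3 + 1 + 6 + 7) / 4 = 17/4 = 4.25
  mean(Y) = (3 + 1 + 4 + 5) / 4 = 13/4 = 3.25

Step 2 — sample covariance S[i,j] = (1/(n-1)) · Σ_k (x_{k,i} - mean_i) · (x_{k,j} - mean_j), with n-1 = 3.
  S[X,X] = ((-1.25)·(-1.25) + (-3.25)·(-3.25) + (1.75)·(1.75) + (2.75)·(2.75)) / 3 = 22.75/3 = 7.5833
  S[X,Y] = ((-1.25)·(-0.25) + (-3.25)·(-2.25) + (1.75)·(0.75) + (2.75)·(1.75)) / 3 = 13.75/3 = 4.5833
  S[Y,Y] = ((-0.25)·(-0.25) + (-2.25)·(-2.25) + (0.75)·(0.75) + (1.75)·(1.75)) / 3 = 8.75/3 = 2.9167

S is symmetric (S[j,i] = S[i,j]). Assembling:

S = [[7.5833, 4.5833],
 [4.5833, 2.9167]]


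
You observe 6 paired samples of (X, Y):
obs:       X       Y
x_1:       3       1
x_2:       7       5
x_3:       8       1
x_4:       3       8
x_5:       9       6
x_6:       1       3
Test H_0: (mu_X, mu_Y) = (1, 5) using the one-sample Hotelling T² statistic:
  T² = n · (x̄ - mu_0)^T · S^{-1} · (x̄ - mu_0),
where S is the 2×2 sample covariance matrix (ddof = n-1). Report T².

Step 1 — sample mean vector:
  mean(X) = (3 + 7 + 8 + 3 + 9 + 1) / 6 = 31/6 = 5.1667
  mean(Y) = (1 + 5 + 1 + 8 + 6 + 3) / 6 = 24/6 = 4
  x̄ = (5.1667, 4),  deviation x̄ - mu_0 = (5.1667, 4) - (1, 5) = (4.1667, -1).

Step 2 — sample covariance matrix, S[i,j] = (1/(n-1)) · Σ_k (x_{k,i} - mean_i) · (x_{k,j} - mean_j), divisor n-1 = 5:
  S[X,X] = ((-2.1667)·(-2.1667) + (1.8333)·(1.8333) + (2.8333)·(2.8333) + (-2.1667)·(-2.1667) + (3.8333)·(3.8333) + (-4.1667)·(-4.1667)) / 5 = 52.8333/5 = 10.5667
  S[X,Y] = ((-2.1667)·(-3) + (1.8333)·(1) + (2.8333)·(-3) + (-2.1667)·(4) + (3.8333)·(2) + (-4.1667)·(-1)) / 5 = 3/5 = 0.6
  S[Y,Y] = ((-3)·(-3) + (1)·(1) + (-3)·(-3) + (4)·(4) + (2)·(2) + (-1)·(-1)) / 5 = 40/5 = 8
  S = [[10.5667, 0.6],
 [0.6, 8]].

Step 3 — invert S. det(S) = 10.5667·8 - (0.6)² = 84.1733.
  S^{-1} = (1/det) · [[d, -b], [-b, a]] = [[0.095, -0.0071],
 [-0.0071, 0.1255]].

Step 4 — quadratic form (x̄ - mu_0)^T · S^{-1} · (x̄ - mu_0):
  S^{-1} · (x̄ - mu_0) = (0.4031, -0.1552),
  (x̄ - mu_0)^T · [...] = (4.1667)·(0.4031) + (-1)·(-0.1552) = 1.835.

Step 5 — scale by n: T² = 6 · 1.835 = 11.0098.

T² ≈ 11.0098


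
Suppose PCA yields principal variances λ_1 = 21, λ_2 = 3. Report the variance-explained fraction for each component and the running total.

Step 1 — total variance = trace(Sigma) = Σ λ_i = 21 + 3 = 24.

Step 2 — fraction explained by component i = λ_i / Σ λ:
  PC1: 21/24 = 0.875
  PC2: 3/24 = 0.125

Step 3 — cumulative fraction after k components = (λ_1 + ... + λ_k) / Σ λ:
  k = 1: 21/24 = 0.875
  k = 2: (21 + 3)/24 = 24/24 = 1

Summary (fraction, with percent):

explained: PC1 0.875 (87.5%), PC2 0.125 (12.5%);  cumulative: 0.875, 1


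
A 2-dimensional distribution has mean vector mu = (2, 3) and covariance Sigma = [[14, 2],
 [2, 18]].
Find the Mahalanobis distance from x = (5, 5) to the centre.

Step 1 — centre the observation: (x - mu) = (3, 2).

Step 2 — invert Sigma. det(Sigma) = 14·18 - (2)² = 248.
  Sigma^{-1} = (1/det) · [[d, -b], [-b, a]] = [[0.0726, -0.0081],
 [-0.0081, 0.0565]].

Step 3 — form the quadratic (x - mu)^T · Sigma^{-1} · (x - mu):
  Sigma^{-1} · (x - mu) = (0.2016, 0.0887).
  (x - mu)^T · [Sigma^{-1} · (x - mu)] = (3)·(0.2016) + (2)·(0.0887) = 0.7823.

Step 4 — take square root: d = √(0.7823) ≈ 0.8845.

d(x, mu) = √(0.7823) ≈ 0.8845


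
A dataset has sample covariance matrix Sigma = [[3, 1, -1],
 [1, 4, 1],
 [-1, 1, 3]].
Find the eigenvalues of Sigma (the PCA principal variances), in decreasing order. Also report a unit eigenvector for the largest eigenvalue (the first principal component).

Step 1 — characteristic polynomial p(λ) = det(λI - Sigma) = λ³ - tr·λ² + c_1·λ - det, where tr = trace, c_1 = sum of the principal 2×2 minors, det = det(Sigma):
  tr = 3 + 4 + 3 = 10,
  c_1 = (3·4 - (1)²) + (3·3 - (-1)²) + (4·3 - (1)²) = 11 + 8 + 11 = 30,
  det = 3·(4·3 - (1)²) - (1)·((1)·3 - (1)·(-1)) + (-1)·((1)·(1) - 4·(-1)) = 3·(11) - (1)·(4) + (-1)·(5) = 24.
  So p(λ) = λ³ - 10λ² + 30λ - 24.
Step 2 — look for an integer root (rational root theorem: any rational root is an integer divisor of 24). Testing λ = 4:
  p(4) = 64 - 160 + 120 - 24 = 0  ✓
  Dividing out (λ - 4): p(λ) = (λ - 4)(λ² - 6λ + 6).
Step 3 — remaining eigenvalues from the quadratic λ² - 6λ + 6 = 0:
  Δ = 6² - 4·6 = 36 - 24 = 12,  λ = (6 ± √12)/2 = (6 ± 3.4641)/2 ≈ 4.7321 or 1.2679.
  Sorted: λ_1 = 4.7321,  λ_2 = 4,  λ_3 = 1.2679  (check: sum = 10 = tr ✓).

Step 4 — unit eigenvector for λ_1 ≈ 4.7321: v spans the null space of (Sigma - λ_1 I), whose rows are
  r_1 = (-1.7321, 1, -1),  r_2 = (1, -0.7321, 1),  r_3 = (-1, 1, -1.7321).
  v is orthogonal to every row, so take v ∝ r_1 × r_2 = ((1)·(1) - (-1)·(-0.7321), (-1)·(1) - (-1.7321)·(1), (-1.7321)·(-0.7321) - (1)·(1)) ≈ (0.2679, 0.7321, 0.2679).
  Let u = (0.2679, 0.7321, 0.2679).
  ||u|| = √((0.2679)² + (0.7321)² + (0.2679)²) = √(0.6795) ≈ 0.8243,  v_1 = u/||u|| ≈ (0.3251, 0.8881, 0.3251) (||v_1|| = 1).

λ_1 = 4.7321,  λ_2 = 4,  λ_3 = 1.2679;  v_1 ≈ (0.3251, 0.8881, 0.3251)


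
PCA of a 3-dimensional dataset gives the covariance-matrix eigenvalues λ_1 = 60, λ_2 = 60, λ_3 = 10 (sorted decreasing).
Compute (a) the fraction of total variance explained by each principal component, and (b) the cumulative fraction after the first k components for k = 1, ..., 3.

Step 1 — total variance = trace(Sigma) = Σ λ_i = 60 + 60 + 10 = 130.

Step 2 — fraction explained by component i = λ_i / Σ λ:
  PC1: 60/130 = 0.4615
  PC2: 60/130 = 0.4615
  PC3: 10/130 = 0.0769

Step 3 — cumulative fraction after k components = (λ_1 + ... + λ_k) / Σ λ:
  k = 1: 60/130 = 0.4615
  k = 2: (60 + 60)/130 = 120/130 = 0.9231
  k = 3: (60 + 60 + 10)/130 = 130/130 = 1

Summary (fraction, with percent):

explained: PC1 0.4615 (46.15%), PC2 0.4615 (46.15%), PC3 0.0769 (7.69%);  cumulative: 0.4615, 0.9231, 1


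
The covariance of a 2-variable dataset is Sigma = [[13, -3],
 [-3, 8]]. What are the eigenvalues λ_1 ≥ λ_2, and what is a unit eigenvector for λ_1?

Step 1 — characteristic polynomial of 2×2 Sigma:
  det(Sigma - λI) = λ² - trace · λ + det = 0.
  trace = 13 + 8 = 21, det = 13·8 - (-3)² = 95.
Step 2 — discriminant:
  Δ = trace² - 4·det = 441 - 380 = 61.
Step 3 — eigenvalues:
  λ = (trace ± √Δ)/2 = (21 ± 7.8102)/2,
  λ_1 = 14.4051,  λ_2 = 6.5949.

Step 4 — unit eigenvector for λ_1: solve (Sigma - λ_1 I)v = 0. First row:
  (13 - 14.4051)·v_x + (-3)·v_y = 0, i.e. (-1.4051)·v_x + (-3)·v_y = 0,
  so v ∝ (b, λ_1 - a) = (-3, 1.4051); multiply by -1 so the first entry is positive: u = (3, -1.4051).
  ||u|| = √((3)² + (-1.4051)²) = √(10.9744) ≈ 3.3128,
  v_1 = u/||u|| ≈ (0.9056, -0.4242) (||v_1|| = 1).

λ_1 = 14.4051,  λ_2 = 6.5949;  v_1 ≈ (0.9056, -0.4242)


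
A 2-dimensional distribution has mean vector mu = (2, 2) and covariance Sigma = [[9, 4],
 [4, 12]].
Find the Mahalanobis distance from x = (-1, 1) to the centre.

Step 1 — centre the observation: (x - mu) = (-3, -1).

Step 2 — invert Sigma. det(Sigma) = 9·12 - (4)² = 92.
  Sigma^{-1} = (1/det) · [[d, -b], [-b, a]] = [[0.1304, -0.0435],
 [-0.0435, 0.0978]].

Step 3 — form the quadratic (x - mu)^T · Sigma^{-1} · (x - mu):
  Sigma^{-1} · (x - mu) = (-0.3478, 0.0326).
  (x - mu)^T · [Sigma^{-1} · (x - mu)] = (-3)·(-0.3478) + (-1)·(0.0326) = 1.0109.

Step 4 — take square root: d = √(1.0109) ≈ 1.0054.

d(x, mu) = √(1.0109) ≈ 1.0054


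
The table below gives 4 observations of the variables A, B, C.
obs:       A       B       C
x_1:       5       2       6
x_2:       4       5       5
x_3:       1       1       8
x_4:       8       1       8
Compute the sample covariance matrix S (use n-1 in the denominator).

Step 1 — column means:
  mean(A) = (5 + 4 + 1 + 8) / 4 = 18/4 = 4.5
  mean(B) = (2 + 5 + 1 + 1) / 4 = 9/4 = 2.25
  mean(C) = (6 + 5 + 8 + 8) / 4 = 27/4 = 6.75

Step 2 — sample covariance S[i,j] = (1/(n-1)) · Σ_k (x_{k,i} - mean_i) · (x_{k,j} - mean_j), with n-1 = 3.
  S[A,A] = ((0.5)·(0.5) + (-0.5)·(-0.5) + (-3.5)·(-3.5) + (3.5)·(3.5)) / 3 = 25/3 = 8.3333
  S[A,B] = ((0.5)·(-0.25) + (-0.5)·(2.75) + (-3.5)·(-1.25) + (3.5)·(-1.25)) / 3 = -1.5/3 = -0.5
  S[A,C] = ((0.5)·(-0.75) + (-0.5)·(-1.75) + (-3.5)·(1.25) + (3.5)·(1.25)) / 3 = 0.5/3 = 0.1667
  S[B,B] = ((-0.25)·(-0.25) + (2.75)·(2.75) + (-1.25)·(-1.25) + (-1.25)·(-1.25)) / 3 = 10.75/3 = 3.5833
  S[B,C] = ((-0.25)·(-0.75) + (2.75)·(-1.75) + (-1.25)·(1.25) + (-1.25)·(1.25)) / 3 = -7.75/3 = -2.5833
  S[C,C] = ((-0.75)·(-0.75) + (-1.75)·(-1.75) + (1.25)·(1.25) + (1.25)·(1.25)) / 3 = 6.75/3 = 2.25

S is symmetric (S[j,i] = S[i,j]). Assembling:

S = [[8.3333, -0.5, 0.1667],
 [-0.5, 3.5833, -2.5833],
 [0.1667, -2.5833, 2.25]]


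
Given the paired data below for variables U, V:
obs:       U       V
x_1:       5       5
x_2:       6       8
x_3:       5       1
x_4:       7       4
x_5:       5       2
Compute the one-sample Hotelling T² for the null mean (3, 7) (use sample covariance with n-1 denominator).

Step 1 — sample mean vector:
  mean(U) = (5 + 6 + 5 + 7 + 5) / 5 = 28/5 = 5.6
  mean(V) = (5 + 8 + 1 + 4 + 2) / 5 = 20/5 = 4
  x̄ = (5.6, 4),  deviation x̄ - mu_0 = (5.6, 4) - (3, 7) = (2.6, -3).

Step 2 — sample covariance matrix, S[i,j] = (1/(n-1)) · Σ_k (x_{k,i} - mean_i) · (x_{k,j} - mean_j), divisor n-1 = 4:
  S[U,U] = ((-0.6)·(-0.6) + (0.4)·(0.4) + (-0.6)·(-0.6) + (1.4)·(1.4) + (-0.6)·(-0.6)) / 4 = 3.2/4 = 0.8
  S[U,V] = ((-0.6)·(1) + (0.4)·(4) + (-0.6)·(-3) + (1.4)·(0) + (-0.6)·(-2)) / 4 = 4/4 = 1
  S[V,V] = ((1)·(1) + (4)·(4) + (-3)·(-3) + (0)·(0) + (-2)·(-2)) / 4 = 30/4 = 7.5
  S = [[0.8, 1],
 [1, 7.5]].

Step 3 — invert S. det(S) = 0.8·7.5 - (1)² = 5.
  S^{-1} = (1/det) · [[d, -b], [-b, a]] = [[1.5, -0.2],
 [-0.2, 0.16]].

Step 4 — quadratic form (x̄ - mu_0)^T · S^{-1} · (x̄ - mu_0):
  S^{-1} · (x̄ - mu_0) = (4.5, -1),
  (x̄ - mu_0)^T · [...] = (2.6)·(4.5) + (-3)·(-1) = 14.7.

Step 5 — scale by n: T² = 5 · 14.7 = 73.5.

T² ≈ 73.5


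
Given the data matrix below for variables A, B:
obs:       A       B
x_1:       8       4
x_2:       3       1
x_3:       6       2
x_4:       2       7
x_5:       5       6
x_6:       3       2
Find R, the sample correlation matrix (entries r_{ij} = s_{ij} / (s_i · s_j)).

Step 1 — column means:
  mean(A) = (8 + 3 + 6 + 2 + 5 + 3) / 6 = 27/6 = 4.5
  mean(B) = (4 + 1 + 2 + 7 + 6 + 2) / 6 = 22/6 = 3.6667

Step 2 — sample variances and covariances s[i,j] = (1/(n-1)) · Σ_k (x_{k,i} - mean_i) · (x_{k,j} - mean_j), with n-1 = 5:
  s[A,A] = ((3.5)·(3.5) + (-1.5)·(-1.5) + (1.5)·(1.5) + (-2.5)·(-2.5) + (0.5)·(0.5) + (-1.5)·(-1.5)) / 5 = 25.5/5 = 5.1
  s[A,B] = ((3.5)·(0.3333) + (-1.5)·(-2.6667) + (1.5)·(-1.6667) + (-2.5)·(3.3333) + (0.5)·(2.3333) + (-1.5)·(-1.6667)) / 5 = -2/5 = -0.4
  s[B,B] = ((0.3333)·(0.3333) + (-2.6667)·(-2.6667) + (-1.6667)·(-1.6667) + (3.3333)·(3.3333) + (2.3333)·(2.3333) + (-1.6667)·(-1.6667)) / 5 = 29.3333/5 = 5.8667
  Sample standard deviations s_i = √(s[i,i]):
  s(A) = √(5.1) = 2.2583
  s(B) = √(5.8667) = 2.4221

Step 3 — r_{ij} = s_{ij} / (s_i · s_j):
  r[A,A] = 1 (diagonal).
  r[A,B] = -0.4 / (2.2583 · 2.4221) = -0.4 / 5.4699 = -0.0731
  r[B,B] = 1 (diagonal).

R is symmetric with unit diagonal. Assembling:

R = [[1, -0.0731],
 [-0.0731, 1]]


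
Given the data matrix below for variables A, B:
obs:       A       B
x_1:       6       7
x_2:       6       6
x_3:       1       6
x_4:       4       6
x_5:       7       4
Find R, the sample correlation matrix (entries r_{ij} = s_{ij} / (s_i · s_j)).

Step 1 — column means:
  mean(A) = (6 + 6 + 1 + 4 + 7) / 5 = 24/5 = 4.8
  mean(B) = (7 + 6 + 6 + 6 + 4) / 5 = 29/5 = 5.8

Step 2 — sample variances and covariances s[i,j] = (1/(n-1)) · Σ_k (x_{k,i} - mean_i) · (x_{k,j} - mean_j), with n-1 = 4:
  s[A,A] = ((1.2)·(1.2) + (1.2)·(1.2) + (-3.8)·(-3.8) + (-0.8)·(-0.8) + (2.2)·(2.2)) / 4 = 22.8/4 = 5.7
  s[A,B] = ((1.2)·(1.2) + (1.2)·(0.2) + (-3.8)·(0.2) + (-0.8)·(0.2) + (2.2)·(-1.8)) / 4 = -3.2/4 = -0.8
  s[B,B] = ((1.2)·(1.2) + (0.2)·(0.2) + (0.2)·(0.2) + (0.2)·(0.2) + (-1.8)·(-1.8)) / 4 = 4.8/4 = 1.2
  Sample standard deviations s_i = √(s[i,i]):
  s(A) = √(5.7) = 2.3875
  s(B) = √(1.2) = 1.0954

Step 3 — r_{ij} = s_{ij} / (s_i · s_j):
  r[A,A] = 1 (diagonal).
  r[A,B] = -0.8 / (2.3875 · 1.0954) = -0.8 / 2.6153 = -0.3059
  r[B,B] = 1 (diagonal).

R is symmetric with unit diagonal. Assembling:

R = [[1, -0.3059],
 [-0.3059, 1]]


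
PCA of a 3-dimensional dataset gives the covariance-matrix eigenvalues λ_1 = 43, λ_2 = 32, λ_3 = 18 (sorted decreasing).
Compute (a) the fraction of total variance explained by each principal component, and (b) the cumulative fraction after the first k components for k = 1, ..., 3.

Step 1 — total variance = trace(Sigma) = Σ λ_i = 43 + 32 + 18 = 93.

Step 2 — fraction explained by component i = λ_i / Σ λ:
  PC1: 43/93 = 0.4624
  PC2: 32/93 = 0.3441
  PC3: 18/93 = 0.1935

Step 3 — cumulative fraction after k components = (λ_1 + ... + λ_k) / Σ λ:
  k = 1: 43/93 = 0.4624
  k = 2: (43 + 32)/93 = 75/93 = 0.8065
  k = 3: (43 + 32 + 18)/93 = 93/93 = 1

Summary (fraction, with percent):

explained: PC1 0.4624 (46.24%), PC2 0.3441 (34.41%), PC3 0.1935 (19.35%);  cumulative: 0.4624, 0.8065, 1


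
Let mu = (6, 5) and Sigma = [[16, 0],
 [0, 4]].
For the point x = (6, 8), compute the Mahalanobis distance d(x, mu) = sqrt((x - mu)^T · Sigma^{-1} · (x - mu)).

Step 1 — centre the observation: (x - mu) = (0, 3).

Step 2 — invert Sigma. det(Sigma) = 16·4 - (0)² = 64.
  Sigma^{-1} = (1/det) · [[d, -b], [-b, a]] = [[0.0625, 0],
 [0, 0.25]].

Step 3 — form the quadratic (x - mu)^T · Sigma^{-1} · (x - mu):
  Sigma^{-1} · (x - mu) = (0, 0.75).
  (x - mu)^T · [Sigma^{-1} · (x - mu)] = (0)·(0) + (3)·(0.75) = 2.25.

Step 4 — take square root: d = √(2.25) ≈ 1.5.

d(x, mu) = √(2.25) ≈ 1.5


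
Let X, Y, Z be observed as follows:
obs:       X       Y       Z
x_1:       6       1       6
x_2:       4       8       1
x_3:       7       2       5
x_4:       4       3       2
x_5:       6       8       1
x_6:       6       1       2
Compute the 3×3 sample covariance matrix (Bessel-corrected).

Step 1 — column means:
  mean(X) = (6 + 4 + 7 + 4 + 6 + 6) / 6 = 33/6 = 5.5
  mean(Y) = (1 + 8 + 2 + 3 + 8 + 1) / 6 = 23/6 = 3.8333
  mean(Z) = (6 + 1 + 5 + 2 + 1 + 2) / 6 = 17/6 = 2.8333

Step 2 — sample covariance S[i,j] = (1/(n-1)) · Σ_k (x_{k,i} - mean_i) · (x_{k,j} - mean_j), with n-1 = 5.
  S[X,X] = ((0.5)·(0.5) + (-1.5)·(-1.5) + (1.5)·(1.5) + (-1.5)·(-1.5) + (0.5)·(0.5) + (0.5)·(0.5)) / 5 = 7.5/5 = 1.5
  S[X,Y] = ((0.5)·(-2.8333) + (-1.5)·(4.1667) + (1.5)·(-1.8333) + (-1.5)·(-0.8333) + (0.5)·(4.1667) + (0.5)·(-2.8333)) / 5 = -8.5/5 = -1.7
  S[X,Z] = ((0.5)·(3.1667) + (-1.5)·(-1.8333) + (1.5)·(2.1667) + (-1.5)·(-0.8333) + (0.5)·(-1.8333) + (0.5)·(-0.8333)) / 5 = 7.5/5 = 1.5
  S[Y,Y] = ((-2.8333)·(-2.8333) + (4.1667)·(4.1667) + (-1.8333)·(-1.8333) + (-0.8333)·(-0.8333) + (4.1667)·(4.1667) + (-2.8333)·(-2.8333)) / 5 = 54.8333/5 = 10.9667
  S[Y,Z] = ((-2.8333)·(3.1667) + (4.1667)·(-1.8333) + (-1.8333)·(2.1667) + (-0.8333)·(-0.8333) + (4.1667)·(-1.8333) + (-2.8333)·(-0.8333)) / 5 = -25.1667/5 = -5.0333
  S[Z,Z] = ((3.1667)·(3.1667) + (-1.8333)·(-1.8333) + (2.1667)·(2.1667) + (-0.8333)·(-0.8333) + (-1.8333)·(-1.8333) + (-0.8333)·(-0.8333)) / 5 = 22.8333/5 = 4.5667

S is symmetric (S[j,i] = S[i,j]). Assembling:

S = [[1.5, -1.7, 1.5],
 [-1.7, 10.9667, -5.0333],
 [1.5, -5.0333, 4.5667]]


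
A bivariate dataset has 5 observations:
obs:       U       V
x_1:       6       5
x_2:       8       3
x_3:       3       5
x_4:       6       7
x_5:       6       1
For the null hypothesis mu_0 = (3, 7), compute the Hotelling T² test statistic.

Step 1 — sample mean vector:
  mean(U) = (6 + 8 + 3 + 6 + 6) / 5 = 29/5 = 5.8
  mean(V) = (5 + 3 + 5 + 7 + 1) / 5 = 21/5 = 4.2
  x̄ = (5.8, 4.2),  deviation x̄ - mu_0 = (5.8, 4.2) - (3, 7) = (2.8, -2.8).

Step 2 — sample covariance matrix, S[i,j] = (1/(n-1)) · Σ_k (x_{k,i} - mean_i) · (x_{k,j} - mean_j), divisor n-1 = 4:
  S[U,U] = ((0.2)·(0.2) + (2.2)·(2.2) + (-2.8)·(-2.8) + (0.2)·(0.2) + (0.2)·(0.2)) / 4 = 12.8/4 = 3.2
  S[U,V] = ((0.2)·(0.8) + (2.2)·(-1.2) + (-2.8)·(0.8) + (0.2)·(2.8) + (0.2)·(-3.2)) / 4 = -4.8/4 = -1.2
  S[V,V] = ((0.8)·(0.8) + (-1.2)·(-1.2) + (0.8)·(0.8) + (2.8)·(2.8) + (-3.2)·(-3.2)) / 4 = 20.8/4 = 5.2
  S = [[3.2, -1.2],
 [-1.2, 5.2]].

Step 3 — invert S. det(S) = 3.2·5.2 - (-1.2)² = 15.2.
  S^{-1} = (1/det) · [[d, -b], [-b, a]] = [[0.3421, 0.0789],
 [0.0789, 0.2105]].

Step 4 — quadratic form (x̄ - mu_0)^T · S^{-1} · (x̄ - mu_0):
  S^{-1} · (x̄ - mu_0) = (0.7368, -0.3684),
  (x̄ - mu_0)^T · [...] = (2.8)·(0.7368) + (-2.8)·(-0.3684) = 3.0947.

Step 5 — scale by n: T² = 5 · 3.0947 = 15.4737.

T² ≈ 15.4737


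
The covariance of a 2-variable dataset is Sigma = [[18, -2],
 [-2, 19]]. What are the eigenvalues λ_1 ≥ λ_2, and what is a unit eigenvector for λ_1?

Step 1 — characteristic polynomial of 2×2 Sigma:
  det(Sigma - λI) = λ² - trace · λ + det = 0.
  trace = 18 + 19 = 37, det = 18·19 - (-2)² = 338.
Step 2 — discriminant:
  Δ = trace² - 4·det = 1369 - 1352 = 17.
Step 3 — eigenvalues:
  λ = (trace ± √Δ)/2 = (37 ± 4.1231)/2,
  λ_1 = 20.5616,  λ_2 = 16.4384.

Step 4 — unit eigenvector for λ_1: solve (Sigma - λ_1 I)v = 0. First row:
  (18 - 20.5616)·v_x + (-2)·v_y = 0, i.e. (-2.5616)·v_x + (-2)·v_y = 0,
  so v ∝ (b, λ_1 - a) = (-2, 2.5616); multiply by -1 so the first entry is positive: u = (2, -2.5616).
  ||u|| = √((2)² + (-2.5616)²) = √(10.5616) ≈ 3.2499,
  v_1 = u/||u|| ≈ (0.6154, -0.7882) (||v_1|| = 1).

λ_1 = 20.5616,  λ_2 = 16.4384;  v_1 ≈ (0.6154, -0.7882)


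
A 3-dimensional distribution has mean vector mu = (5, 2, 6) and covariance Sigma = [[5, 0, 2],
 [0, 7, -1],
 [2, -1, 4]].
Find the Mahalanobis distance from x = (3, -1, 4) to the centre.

Step 1 — centre the observation: (x - mu) = (-2, -3, -2).

Step 2 — invert Sigma (cofactor / det for 3×3, or solve directly):
  Sigma^{-1} = [[0.2523, -0.0187, -0.1308],
 [-0.0187, 0.1495, 0.0467],
 [-0.1308, 0.0467, 0.3271]].

Step 3 — form the quadratic (x - mu)^T · Sigma^{-1} · (x - mu):
  Sigma^{-1} · (x - mu) = (-0.1869, -0.5047, -0.5327).
  (x - mu)^T · [Sigma^{-1} · (x - mu)] = (-2)·(-0.1869) + (-3)·(-0.5047) + (-2)·(-0.5327) = 2.9533.

Step 4 — take square root: d = √(2.9533) ≈ 1.7185.

d(x, mu) = √(2.9533) ≈ 1.7185


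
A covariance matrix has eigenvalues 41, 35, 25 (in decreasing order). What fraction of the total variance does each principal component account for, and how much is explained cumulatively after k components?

Step 1 — total variance = trace(Sigma) = Σ λ_i = 41 + 35 + 25 = 101.

Step 2 — fraction explained by component i = λ_i / Σ λ:
  PC1: 41/101 = 0.4059
  PC2: 35/101 = 0.3465
  PC3: 25/101 = 0.2475

Step 3 — cumulative fraction after k components = (λ_1 + ... + λ_k) / Σ λ:
  k = 1: 41/101 = 0.4059
  k = 2: (41 + 35)/101 = 76/101 = 0.7525
  k = 3: (41 + 35 + 25)/101 = 101/101 = 1

Summary (fraction, with percent):

explained: PC1 0.4059 (40.59%), PC2 0.3465 (34.65%), PC3 0.2475 (24.75%);  cumulative: 0.4059, 0.7525, 1


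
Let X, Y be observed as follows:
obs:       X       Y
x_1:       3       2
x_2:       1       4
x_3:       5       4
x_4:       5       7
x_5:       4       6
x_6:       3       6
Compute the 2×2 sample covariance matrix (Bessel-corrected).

Step 1 — column means:
  mean(X) = (3 + 1 + 5 + 5 + 4 + 3) / 6 = 21/6 = 3.5
  mean(Y) = (2 + 4 + 4 + 7 + 6 + 6) / 6 = 29/6 = 4.8333

Step 2 — sample covariance S[i,j] = (1/(n-1)) · Σ_k (x_{k,i} - mean_i) · (x_{k,j} - mean_j), with n-1 = 5.
  S[X,X] = ((-0.5)·(-0.5) + (-2.5)·(-2.5) + (1.5)·(1.5) + (1.5)·(1.5) + (0.5)·(0.5) + (-0.5)·(-0.5)) / 5 = 11.5/5 = 2.3
  S[X,Y] = ((-0.5)·(-2.8333) + (-2.5)·(-0.8333) + (1.5)·(-0.8333) + (1.5)·(2.1667) + (0.5)·(1.1667) + (-0.5)·(1.1667)) / 5 = 5.5/5 = 1.1
  S[Y,Y] = ((-2.8333)·(-2.8333) + (-0.8333)·(-0.8333) + (-0.8333)·(-0.8333) + (2.1667)·(2.1667) + (1.1667)·(1.1667) + (1.1667)·(1.1667)) / 5 = 16.8333/5 = 3.3667

S is symmetric (S[j,i] = S[i,j]). Assembling:

S = [[2.3, 1.1],
 [1.1, 3.3667]]


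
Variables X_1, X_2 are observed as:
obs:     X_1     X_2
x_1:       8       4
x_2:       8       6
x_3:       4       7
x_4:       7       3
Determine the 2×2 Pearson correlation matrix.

Step 1 — column means:
  mean(X_1) = (8 + 8 + 4 + 7) / 4 = 27/4 = 6.75
  mean(X_2) = (4 + 6 + 7 + 3) / 4 = 20/4 = 5

Step 2 — sample variances and covariances s[i,j] = (1/(n-1)) · Σ_k (x_{k,i} - mean_i) · (x_{k,j} - mean_j), with n-1 = 3:
  s[X_1,X_1] = ((1.25)·(1.25) + (1.25)·(1.25) + (-2.75)·(-2.75) + (0.25)·(0.25)) / 3 = 10.75/3 = 3.5833
  s[X_1,X_2] = ((1.25)·(-1) + (1.25)·(1) + (-2.75)·(2) + (0.25)·(-2)) / 3 = -6/3 = -2
  s[X_2,X_2] = ((-1)·(-1) + (1)·(1) + (2)·(2) + (-2)·(-2)) / 3 = 10/3 = 3.3333
  Sample standard deviations s_i = √(s[i,i]):
  s(X_1) = √(3.5833) = 1.893
  s(X_2) = √(3.3333) = 1.8257

Step 3 — r_{ij} = s_{ij} / (s_i · s_j):
  r[X_1,X_1] = 1 (diagonal).
  r[X_1,X_2] = -2 / (1.893 · 1.8257) = -2 / 3.4561 = -0.5787
  r[X_2,X_2] = 1 (diagonal).

R is symmetric with unit diagonal. Assembling:

R = [[1, -0.5787],
 [-0.5787, 1]]


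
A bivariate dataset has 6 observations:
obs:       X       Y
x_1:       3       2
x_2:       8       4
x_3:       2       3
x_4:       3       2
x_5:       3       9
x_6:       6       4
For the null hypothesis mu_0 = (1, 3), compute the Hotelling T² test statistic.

Step 1 — sample mean vector:
  mean(X) = (3 + 8 + 2 + 3 + 3 + 6) / 6 = 25/6 = 4.1667
  mean(Y) = (2 + 4 + 3 + 2 + 9 + 4) / 6 = 24/6 = 4
  x̄ = (4.1667, 4),  deviation x̄ - mu_0 = (4.1667, 4) - (1, 3) = (3.1667, 1).

Step 2 — sample covariance matrix, S[i,j] = (1/(n-1)) · Σ_k (x_{k,i} - mean_i) · (x_{k,j} - mean_j), divisor n-1 = 5:
  S[X,X] = ((-1.1667)·(-1.1667) + (3.8333)·(3.8333) + (-2.1667)·(-2.1667) + (-1.1667)·(-1.1667) + (-1.1667)·(-1.1667) + (1.8333)·(1.8333)) / 5 = 26.8333/5 = 5.3667
  S[X,Y] = ((-1.1667)·(-2) + (3.8333)·(0) + (-2.1667)·(-1) + (-1.1667)·(-2) + (-1.1667)·(5) + (1.8333)·(0)) / 5 = 1/5 = 0.2
  S[Y,Y] = ((-2)·(-2) + (0)·(0) + (-1)·(-1) + (-2)·(-2) + (5)·(5) + (0)·(0)) / 5 = 34/5 = 6.8
  S = [[5.3667, 0.2],
 [0.2, 6.8]].

Step 3 — invert S. det(S) = 5.3667·6.8 - (0.2)² = 36.4533.
  S^{-1} = (1/det) · [[d, -b], [-b, a]] = [[0.1865, -0.0055],
 [-0.0055, 0.1472]].

Step 4 — quadratic form (x̄ - mu_0)^T · S^{-1} · (x̄ - mu_0):
  S^{-1} · (x̄ - mu_0) = (0.5852, 0.1298),
  (x̄ - mu_0)^T · [...] = (3.1667)·(0.5852) + (1)·(0.1298) = 1.9831.

Step 5 — scale by n: T² = 6 · 1.9831 = 11.8983.

T² ≈ 11.8983


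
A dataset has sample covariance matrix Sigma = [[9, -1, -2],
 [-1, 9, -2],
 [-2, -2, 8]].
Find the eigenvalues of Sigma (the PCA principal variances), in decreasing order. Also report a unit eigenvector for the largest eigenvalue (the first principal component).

Step 1 — characteristic polynomial p(λ) = det(λI - Sigma) = λ³ - tr·λ² + c_1·λ - det, where tr = trace, c_1 = sum of the principal 2×2 minors, det = det(Sigma):
  tr = 9 + 9 + 8 = 26,
  c_1 = (9·9 - (-1)²) + (9·8 - (-2)²) + (9·8 - (-2)²) = 80 + 68 + 68 = 216,
  det = 9·(9·8 - (-2)²) - (-1)·((-1)·8 - (-2)·(-2)) + (-2)·((-1)·(-2) - 9·(-2)) = 9·(68) - (-1)·(-12) + (-2)·(20) = 560.
  So p(λ) = λ³ - 26λ² + 216λ - 560.
Step 2 — look for an integer root (rational root theorem: any rational root is an integer divisor of 560). Testing λ = 10:
  p(10) = 1000 - 2600 + 2160 - 560 = 0  ✓
  Dividing out (λ - 10): p(λ) = (λ - 10)(λ² - 16λ + 56).
Step 3 — remaining eigenvalues from the quadratic λ² - 16λ + 56 = 0:
  Δ = 16² - 4·56 = 256 - 224 = 32,  λ = (16 ± √32)/2 = (16 ± 5.6569)/2 ≈ 10.8284 or 5.1716.
  Sorted: λ_1 = 10.8284,  λ_2 = 10,  λ_3 = 5.1716  (check: sum = 26 = tr ✓).

Step 4 — unit eigenvector for λ_1 ≈ 10.8284: v spans the null space of (Sigma - λ_1 I), whose rows are
  r_1 = (-1.8284, -1, -2),  r_2 = (-1, -1.8284, -2),  r_3 = (-2, -2, -2.8284).
  v is orthogonal to every row, so take v ∝ r_1 × r_2 = ((-1)·(-2) - (-2)·(-1.8284), (-2)·(-1) - (-1.8284)·(-2), (-1.8284)·(-1.8284) - (-1)·(-1)) ≈ (-1.6569, -1.6569, 2.3431).
  Rescale (multiply by -1 so the first nonzero entry is positive): u = (1.6569, 1.6569, -2.3431).
  ||u|| = √((1.6569)² + (1.6569)² + (-2.3431)²) = √(10.9807) ≈ 3.3137,  v_1 = u/||u|| ≈ (0.5, 0.5, -0.7071) (||v_1|| = 1).

λ_1 = 10.8284,  λ_2 = 10,  λ_3 = 5.1716;  v_1 ≈ (0.5, 0.5, -0.7071)


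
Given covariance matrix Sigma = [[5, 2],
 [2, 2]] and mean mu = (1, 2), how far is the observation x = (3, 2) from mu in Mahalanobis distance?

Step 1 — centre the observation: (x - mu) = (2, 0).

Step 2 — invert Sigma. det(Sigma) = 5·2 - (2)² = 6.
  Sigma^{-1} = (1/det) · [[d, -b], [-b, a]] = [[0.3333, -0.3333],
 [-0.3333, 0.8333]].

Step 3 — form the quadratic (x - mu)^T · Sigma^{-1} · (x - mu):
  Sigma^{-1} · (x - mu) = (0.6667, -0.6667).
  (x - mu)^T · [Sigma^{-1} · (x - mu)] = (2)·(0.6667) + (0)·(-0.6667) = 1.3333.

Step 4 — take square root: d = √(1.3333) ≈ 1.1547.

d(x, mu) = √(1.3333) ≈ 1.1547


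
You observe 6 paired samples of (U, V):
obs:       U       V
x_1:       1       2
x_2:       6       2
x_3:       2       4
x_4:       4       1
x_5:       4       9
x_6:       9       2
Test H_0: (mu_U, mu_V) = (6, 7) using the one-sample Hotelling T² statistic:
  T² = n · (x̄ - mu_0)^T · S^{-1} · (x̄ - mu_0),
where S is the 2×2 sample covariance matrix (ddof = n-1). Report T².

Step 1 — sample mean vector:
  mean(U) = (1 + 6 + 2 + 4 + 4 + 9) / 6 = 26/6 = 4.3333
  mean(V) = (2 + 2 + 4 + 1 + 9 + 2) / 6 = 20/6 = 3.3333
  x̄ = (4.3333, 3.3333),  deviation x̄ - mu_0 = (4.3333, 3.3333) - (6, 7) = (-1.6667, -3.6667).

Step 2 — sample covariance matrix, S[i,j] = (1/(n-1)) · Σ_k (x_{k,i} - mean_i) · (x_{k,j} - mean_j), divisor n-1 = 5:
  S[U,U] = ((-3.3333)·(-3.3333) + (1.6667)·(1.6667) + (-2.3333)·(-2.3333) + (-0.3333)·(-0.3333) + (-0.3333)·(-0.3333) + (4.6667)·(4.6667)) / 5 = 41.3333/5 = 8.2667
  S[U,V] = ((-3.3333)·(-1.3333) + (1.6667)·(-1.3333) + (-2.3333)·(0.6667) + (-0.3333)·(-2.3333) + (-0.3333)·(5.6667) + (4.6667)·(-1.3333)) / 5 = -6.6667/5 = -1.3333
  S[V,V] = ((-1.3333)·(-1.3333) + (-1.3333)·(-1.3333) + (0.6667)·(0.6667) + (-2.3333)·(-2.3333) + (5.6667)·(5.6667) + (-1.3333)·(-1.3333)) / 5 = 43.3333/5 = 8.6667
  S = [[8.2667, -1.3333],
 [-1.3333, 8.6667]].

Step 3 — invert S. det(S) = 8.2667·8.6667 - (-1.3333)² = 69.8667.
  S^{-1} = (1/det) · [[d, -b], [-b, a]] = [[0.124, 0.0191],
 [0.0191, 0.1183]].

Step 4 — quadratic form (x̄ - mu_0)^T · S^{-1} · (x̄ - mu_0):
  S^{-1} · (x̄ - mu_0) = (-0.2767, -0.4656),
  (x̄ - mu_0)^T · [...] = (-1.6667)·(-0.2767) + (-3.6667)·(-0.4656) = 2.1686.

Step 5 — scale by n: T² = 6 · 2.1686 = 13.0115.

T² ≈ 13.0115


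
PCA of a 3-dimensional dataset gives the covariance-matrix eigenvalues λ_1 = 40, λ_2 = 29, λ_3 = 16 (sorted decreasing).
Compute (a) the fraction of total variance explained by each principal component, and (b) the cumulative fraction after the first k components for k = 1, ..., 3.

Step 1 — total variance = trace(Sigma) = Σ λ_i = 40 + 29 + 16 = 85.

Step 2 — fraction explained by component i = λ_i / Σ λ:
  PC1: 40/85 = 0.4706
  PC2: 29/85 = 0.3412
  PC3: 16/85 = 0.1882

Step 3 — cumulative fraction after k components = (λ_1 + ... + λ_k) / Σ λ:
  k = 1: 40/85 = 0.4706
  k = 2: (40 + 29)/85 = 69/85 = 0.8118
  k = 3: (40 + 29 + 16)/85 = 85/85 = 1

Summary (fraction, with percent):

explained: PC1 0.4706 (47.06%), PC2 0.3412 (34.12%), PC3 0.1882 (18.82%);  cumulative: 0.4706, 0.8118, 1


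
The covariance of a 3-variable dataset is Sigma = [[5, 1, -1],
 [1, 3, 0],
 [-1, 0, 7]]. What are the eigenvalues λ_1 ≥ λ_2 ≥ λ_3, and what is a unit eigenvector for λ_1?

Step 1 — characteristic polynomial p(λ) = det(λI - Sigma) = λ³ - tr·λ² + c_1·λ - det, where tr = trace, c_1 = sum of the principal 2×2 minors, det = det(Sigma):
  tr = 5 + 3 + 7 = 15,
  c_1 = (5·3 - (1)²) + (5·7 - (-1)²) + (3·7 - (0)²) = 14 + 34 + 21 = 69,
  det = 5·(3·7 - (0)²) - (1)·((1)·7 - (0)·(-1)) + (-1)·((1)·(0) - 3·(-1)) = 5·(21) - (1)·(7) + (-1)·(3) = 95.
  So p(λ) = λ³ - 15λ² + 69λ - 95.
Step 2 — look for an integer root (rational root theorem: any rational root is an integer divisor of 95). Testing λ = 5:
  p(5) = 125 - 375 + 345 - 95 = 0  ✓
  Dividing out (λ - 5): p(λ) = (λ - 5)(λ² - 10λ + 19).
Step 3 — remaining eigenvalues from the quadratic λ² - 10λ + 19 = 0:
  Δ = 10² - 4·19 = 100 - 76 = 24,  λ = (10 ± √24)/2 = (10 ± 4.899)/2 ≈ 7.4495 or 2.5505.
  Sorted: λ_1 = 7.4495,  λ_2 = 5,  λ_3 = 2.5505  (check: sum = 15 = tr ✓).

Step 4 — unit eigenvector for λ_1 ≈ 7.4495: v spans the null space of (Sigma - λ_1 I), whose rows are
  r_1 = (-2.4495, 1, -1),  r_2 = (1, -4.4495, 0),  r_3 = (-1, 0, -0.4495).
  v is orthogonal to every row, so take v ∝ r_1 × r_2 = ((1)·(0) - (-1)·(-4.4495), (-1)·(1) - (-2.4495)·(0), (-2.4495)·(-4.4495) - (1)·(1)) ≈ (-4.4495, -1, 9.899).
  Rescale (multiply by -1 so the first nonzero entry is positive): u = (4.4495, 1, -9.899).
  ||u|| = √((4.4495)² + (1)² + (-9.899)²) = √(118.7878) ≈ 10.899,  v_1 = u/||u|| ≈ (0.4082, 0.0918, -0.9082) (||v_1|| = 1).

λ_1 = 7.4495,  λ_2 = 5,  λ_3 = 2.5505;  v_1 ≈ (0.4082, 0.0918, -0.9082)


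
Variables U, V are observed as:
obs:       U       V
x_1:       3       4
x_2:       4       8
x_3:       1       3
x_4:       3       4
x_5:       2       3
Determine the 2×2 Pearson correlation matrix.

Step 1 — column means:
  mean(U) = (3 + 4 + 1 + 3 + 2) / 5 = 13/5 = 2.6
  mean(V) = (4 + 8 + 3 + 4 + 3) / 5 = 22/5 = 4.4

Step 2 — sample variances and covariances s[i,j] = (1/(n-1)) · Σ_k (x_{k,i} - mean_i) · (x_{k,j} - mean_j), with n-1 = 4:
  s[U,U] = ((0.4)·(0.4) + (1.4)·(1.4) + (-1.6)·(-1.6) + (0.4)·(0.4) + (-0.6)·(-0.6)) / 4 = 5.2/4 = 1.3
  s[U,V] = ((0.4)·(-0.4) + (1.4)·(3.6) + (-1.6)·(-1.4) + (0.4)·(-0.4) + (-0.6)·(-1.4)) / 4 = 7.8/4 = 1.95
  s[V,V] = ((-0.4)·(-0.4) + (3.6)·(3.6) + (-1.4)·(-1.4) + (-0.4)·(-0.4) + (-1.4)·(-1.4)) / 4 = 17.2/4 = 4.3
  Sample standard deviations s_i = √(s[i,i]):
  s(U) = √(1.3) = 1.1402
  s(V) = √(4.3) = 2.0736

Step 3 — r_{ij} = s_{ij} / (s_i · s_j):
  r[U,U] = 1 (diagonal).
  r[U,V] = 1.95 / (1.1402 · 2.0736) = 1.95 / 2.3643 = 0.8248
  r[V,V] = 1 (diagonal).

R is symmetric with unit diagonal. Assembling:

R = [[1, 0.8248],
 [0.8248, 1]]


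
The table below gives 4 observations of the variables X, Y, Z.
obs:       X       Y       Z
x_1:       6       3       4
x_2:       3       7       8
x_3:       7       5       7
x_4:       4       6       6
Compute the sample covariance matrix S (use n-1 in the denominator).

Step 1 — column means:
  mean(X) = (6 + 3 + 7 + 4) / 4 = 20/4 = 5
  mean(Y) = (3 + 7 + 5 + 6) / 4 = 21/4 = 5.25
  mean(Z) = (4 + 8 + 7 + 6) / 4 = 25/4 = 6.25

Step 2 — sample covariance S[i,j] = (1/(n-1)) · Σ_k (x_{k,i} - mean_i) · (x_{k,j} - mean_j), with n-1 = 3.
  S[X,X] = ((1)·(1) + (-2)·(-2) + (2)·(2) + (-1)·(-1)) / 3 = 10/3 = 3.3333
  S[X,Y] = ((1)·(-2.25) + (-2)·(1.75) + (2)·(-0.25) + (-1)·(0.75)) / 3 = -7/3 = -2.3333
  S[X,Z] = ((1)·(-2.25) + (-2)·(1.75) + (2)·(0.75) + (-1)·(-0.25)) / 3 = -4/3 = -1.3333
  S[Y,Y] = ((-2.25)·(-2.25) + (1.75)·(1.75) + (-0.25)·(-0.25) + (0.75)·(0.75)) / 3 = 8.75/3 = 2.9167
  S[Y,Z] = ((-2.25)·(-2.25) + (1.75)·(1.75) + (-0.25)·(0.75) + (0.75)·(-0.25)) / 3 = 7.75/3 = 2.5833
  S[Z,Z] = ((-2.25)·(-2.25) + (1.75)·(1.75) + (0.75)·(0.75) + (-0.25)·(-0.25)) / 3 = 8.75/3 = 2.9167

S is symmetric (S[j,i] = S[i,j]). Assembling:

S = [[3.3333, -2.3333, -1.3333],
 [-2.3333, 2.9167, 2.5833],
 [-1.3333, 2.5833, 2.9167]]


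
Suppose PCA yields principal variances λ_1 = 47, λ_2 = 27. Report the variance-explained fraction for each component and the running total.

Step 1 — total variance = trace(Sigma) = Σ λ_i = 47 + 27 = 74.

Step 2 — fraction explained by component i = λ_i / Σ λ:
  PC1: 47/74 = 0.6351
  PC2: 27/74 = 0.3649

Step 3 — cumulative fraction after k components = (λ_1 + ... + λ_k) / Σ λ:
  k = 1: 47/74 = 0.6351
  k = 2: (47 + 27)/74 = 74/74 = 1

Summary (fraction, with percent):

explained: PC1 0.6351 (63.51%), PC2 0.3649 (36.49%);  cumulative: 0.6351, 1


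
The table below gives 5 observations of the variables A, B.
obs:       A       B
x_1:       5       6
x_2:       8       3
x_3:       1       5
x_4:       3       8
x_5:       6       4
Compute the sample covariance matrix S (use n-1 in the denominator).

Step 1 — column means:
  mean(A) = (5 + 8 + 1 + 3 + 6) / 5 = 23/5 = 4.6
  mean(B) = (6 + 3 + 5 + 8 + 4) / 5 = 26/5 = 5.2

Step 2 — sample covariance S[i,j] = (1/(n-1)) · Σ_k (x_{k,i} - mean_i) · (x_{k,j} - mean_j), with n-1 = 4.
  S[A,A] = ((0.4)·(0.4) + (3.4)·(3.4) + (-3.6)·(-3.6) + (-1.6)·(-1.6) + (1.4)·(1.4)) / 4 = 29.2/4 = 7.3
  S[A,B] = ((0.4)·(0.8) + (3.4)·(-2.2) + (-3.6)·(-0.2) + (-1.6)·(2.8) + (1.4)·(-1.2)) / 4 = -12.6/4 = -3.15
  S[B,B] = ((0.8)·(0.8) + (-2.2)·(-2.2) + (-0.2)·(-0.2) + (2.8)·(2.8) + (-1.2)·(-1.2)) / 4 = 14.8/4 = 3.7

S is symmetric (S[j,i] = S[i,j]). Assembling:

S = [[7.3, -3.15],
 [-3.15, 3.7]]


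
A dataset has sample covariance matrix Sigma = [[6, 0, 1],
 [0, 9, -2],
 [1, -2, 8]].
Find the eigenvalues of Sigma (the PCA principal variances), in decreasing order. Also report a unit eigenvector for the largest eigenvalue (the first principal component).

Step 1 — characteristic polynomial p(λ) = det(λI - Sigma) = λ³ - tr·λ² + c_1·λ - det, where tr = trace, c_1 = sum of the principal 2×2 minors, det = det(Sigma):
  tr = 6 + 9 + 8 = 23,
  c_1 = (6·9 - (0)²) + (6·8 - (1)²) + (9·8 - (-2)²) = 54 + 47 + 68 = 169,
  det = 6·(9·8 - (-2)²) - (0)·((0)·8 - (-2)·(1)) + (1)·((0)·(-2) - 9·(1)) = 6·(68) - (0)·(2) + (1)·(-9) = 399.
  So p(λ) = λ³ - 23λ² + 169λ - 399.
Step 2 — look for an integer root (rational root theorem: any rational root is an integer divisor of 399). Testing λ = 7:
  p(7) = 343 - 1127 + 1183 - 399 = 0  ✓
  Dividing out (λ - 7): p(λ) = (λ - 7)(λ² - 16λ + 57).
Step 3 — remaining eigenvalues from the quadratic λ² - 16λ + 57 = 0:
  Δ = 16² - 4·57 = 256 - 228 = 28,  λ = (16 ± √28)/2 = (16 ± 5.2915)/2 ≈ 10.6458 or 5.3542.
  Sorted: λ_1 = 10.6458,  λ_2 = 7,  λ_3 = 5.3542  (check: sum = 23 = tr ✓).

Step 4 — unit eigenvector for λ_1 ≈ 10.6458: v spans the null space of (Sigma - λ_1 I), whose rows are
  r_1 = (-4.6458, 0, 1),  r_2 = (0, -1.6458, -2),  r_3 = (1, -2, -2.6458).
  v is orthogonal to every row, so take v ∝ r_1 × r_2 = ((0)·(-2) - (1)·(-1.6458), (1)·(0) - (-4.6458)·(-2), (-4.6458)·(-1.6458) - (0)·(0)) ≈ (1.6458, -9.2915, 7.6458).
  Let u = (1.6458, -9.2915, 7.6458).
  ||u|| = √((1.6458)² + (-9.2915)² + (7.6458)²) = √(147.498) ≈ 12.1449,  v_1 = u/||u|| ≈ (0.1355, -0.7651, 0.6295) (||v_1|| = 1).

λ_1 = 10.6458,  λ_2 = 7,  λ_3 = 5.3542;  v_1 ≈ (0.1355, -0.7651, 0.6295)


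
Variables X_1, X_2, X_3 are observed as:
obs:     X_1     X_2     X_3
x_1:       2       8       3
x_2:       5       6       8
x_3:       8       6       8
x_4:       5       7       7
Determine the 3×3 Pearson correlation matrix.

Step 1 — column means:
  mean(X_1) = (2 + 5 + 8 + 5) / 4 = 20/4 = 5
  mean(X_2) = (8 + 6 + 6 + 7) / 4 = 27/4 = 6.75
  mean(X_3) = (3 + 8 + 8 + 7) / 4 = 26/4 = 6.5

Step 2 — sample variances and covariances s[i,j] = (1/(n-1)) · Σ_k (x_{k,i} - mean_i) · (x_{k,j} - mean_j), with n-1 = 3:
  s[X_1,X_1] = ((-3)·(-3) + (0)·(0) + (3)·(3) + (0)·(0)) / 3 = 18/3 = 6
  s[X_1,X_2] = ((-3)·(1.25) + (0)·(-0.75) + (3)·(-0.75) + (0)·(0.25)) / 3 = -6/3 = -2
  s[X_1,X_3] = ((-3)·(-3.5) + (0)·(1.5) + (3)·(1.5) + (0)·(0.5)) / 3 = 15/3 = 5
  s[X_2,X_2] = ((1.25)·(1.25) + (-0.75)·(-0.75) + (-0.75)·(-0.75) + (0.25)·(0.25)) / 3 = 2.75/3 = 0.9167
  s[X_2,X_3] = ((1.25)·(-3.5) + (-0.75)·(1.5) + (-0.75)·(1.5) + (0.25)·(0.5)) / 3 = -6.5/3 = -2.1667
  s[X_3,X_3] = ((-3.5)·(-3.5) + (1.5)·(1.5) + (1.5)·(1.5) + (0.5)·(0.5)) / 3 = 17/3 = 5.6667
  Sample standard deviations s_i = √(s[i,i]):
  s(X_1) = √(6) = 2.4495
  s(X_2) = √(0.9167) = 0.9574
  s(X_3) = √(5.6667) = 2.3805

Step 3 — r_{ij} = s_{ij} / (s_i · s_j):
  r[X_1,X_1] = 1 (diagonal).
  r[X_1,X_2] = -2 / (2.4495 · 0.9574) = -2 / 2.3452 = -0.8528
  r[X_1,X_3] = 5 / (2.4495 · 2.3805) = 5 / 5.831 = 0.8575
  r[X_2,X_2] = 1 (diagonal).
  r[X_2,X_3] = -2.1667 / (0.9574 · 2.3805) = -2.1667 / 2.2791 = -0.9507
  r[X_3,X_3] = 1 (diagonal).

R is symmetric with unit diagonal. Assembling:

R = [[1, -0.8528, 0.8575],
 [-0.8528, 1, -0.9507],
 [0.8575, -0.9507, 1]]


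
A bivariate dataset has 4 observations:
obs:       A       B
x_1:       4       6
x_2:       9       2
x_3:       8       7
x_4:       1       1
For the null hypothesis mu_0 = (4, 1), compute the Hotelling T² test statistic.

Step 1 — sample mean vector:
  mean(A) = (4 + 9 + 8 + 1) / 4 = 22/4 = 5.5
  mean(B) = (6 + 2 + 7 + 1) / 4 = 16/4 = 4
  x̄ = (5.5, 4),  deviation x̄ - mu_0 = (5.5, 4) - (4, 1) = (1.5, 3).

Step 2 — sample covariance matrix, S[i,j] = (1/(n-1)) · Σ_k (x_{k,i} - mean_i) · (x_{k,j} - mean_j), divisor n-1 = 3:
  S[A,A] = ((-1.5)·(-1.5) + (3.5)·(3.5) + (2.5)·(2.5) + (-4.5)·(-4.5)) / 3 = 41/3 = 13.6667
  S[A,B] = ((-1.5)·(2) + (3.5)·(-2) + (2.5)·(3) + (-4.5)·(-3)) / 3 = 11/3 = 3.6667
  S[B,B] = ((2)·(2) + (-2)·(-2) + (3)·(3) + (-3)·(-3)) / 3 = 26/3 = 8.6667
  S = [[13.6667, 3.6667],
 [3.6667, 8.6667]].

Step 3 — invert S. det(S) = 13.6667·8.6667 - (3.6667)² = 105.
  S^{-1} = (1/det) · [[d, -b], [-b, a]] = [[0.0825, -0.0349],
 [-0.0349, 0.1302]].

Step 4 — quadratic form (x̄ - mu_0)^T · S^{-1} · (x̄ - mu_0):
  S^{-1} · (x̄ - mu_0) = (0.019, 0.3381),
  (x̄ - mu_0)^T · [...] = (1.5)·(0.019) + (3)·(0.3381) = 1.0429.

Step 5 — scale by n: T² = 4 · 1.0429 = 4.1714.

T² ≈ 4.1714


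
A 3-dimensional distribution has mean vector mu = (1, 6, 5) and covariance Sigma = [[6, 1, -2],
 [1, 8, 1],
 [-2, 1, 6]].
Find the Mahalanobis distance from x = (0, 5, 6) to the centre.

Step 1 — centre the observation: (x - mu) = (-1, -1, 1).

Step 2 — invert Sigma (cofactor / det for 3×3, or solve directly):
  Sigma^{-1} = [[0.1958, -0.0333, 0.0708],
 [-0.0333, 0.1333, -0.0333],
 [0.0708, -0.0333, 0.1958]].

Step 3 — form the quadratic (x - mu)^T · Sigma^{-1} · (x - mu):
  Sigma^{-1} · (x - mu) = (-0.0917, -0.1333, 0.1583).
  (x - mu)^T · [Sigma^{-1} · (x - mu)] = (-1)·(-0.0917) + (-1)·(-0.1333) + (1)·(0.1583) = 0.3833.

Step 4 — take square root: d = √(0.3833) ≈ 0.6191.

d(x, mu) = √(0.3833) ≈ 0.6191
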